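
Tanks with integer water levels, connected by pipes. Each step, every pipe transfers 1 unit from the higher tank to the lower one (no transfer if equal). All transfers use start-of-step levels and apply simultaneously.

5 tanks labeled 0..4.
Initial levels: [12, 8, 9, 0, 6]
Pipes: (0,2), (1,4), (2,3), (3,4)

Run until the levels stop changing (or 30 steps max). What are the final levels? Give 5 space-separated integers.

Step 1: flows [0->2,1->4,2->3,4->3] -> levels [11 7 9 2 6]
Step 2: flows [0->2,1->4,2->3,4->3] -> levels [10 6 9 4 6]
Step 3: flows [0->2,1=4,2->3,4->3] -> levels [9 6 9 6 5]
Step 4: flows [0=2,1->4,2->3,3->4] -> levels [9 5 8 6 7]
Step 5: flows [0->2,4->1,2->3,4->3] -> levels [8 6 8 8 5]
Step 6: flows [0=2,1->4,2=3,3->4] -> levels [8 5 8 7 7]
Step 7: flows [0=2,4->1,2->3,3=4] -> levels [8 6 7 8 6]
Step 8: flows [0->2,1=4,3->2,3->4] -> levels [7 6 9 6 7]
Step 9: flows [2->0,4->1,2->3,4->3] -> levels [8 7 7 8 5]
Step 10: flows [0->2,1->4,3->2,3->4] -> levels [7 6 9 6 7]
  -> period-2 cycle: step 10 state = step 8 state; never stabilizes
  -> state at step 30: (30-8) mod 2 = 0, same as step 8 -> [7 6 9 6 7]

Answer: 7 6 9 6 7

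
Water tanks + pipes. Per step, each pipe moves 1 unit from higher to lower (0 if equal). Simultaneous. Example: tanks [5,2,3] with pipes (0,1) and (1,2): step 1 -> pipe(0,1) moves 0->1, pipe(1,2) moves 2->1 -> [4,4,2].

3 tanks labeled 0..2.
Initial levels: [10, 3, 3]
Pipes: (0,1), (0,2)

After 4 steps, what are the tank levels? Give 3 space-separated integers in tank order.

Answer: 6 5 5

Derivation:
Step 1: flows [0->1,0->2] -> levels [8 4 4]
Step 2: flows [0->1,0->2] -> levels [6 5 5]
Step 3: flows [0->1,0->2] -> levels [4 6 6]
Step 4: flows [1->0,2->0] -> levels [6 5 5]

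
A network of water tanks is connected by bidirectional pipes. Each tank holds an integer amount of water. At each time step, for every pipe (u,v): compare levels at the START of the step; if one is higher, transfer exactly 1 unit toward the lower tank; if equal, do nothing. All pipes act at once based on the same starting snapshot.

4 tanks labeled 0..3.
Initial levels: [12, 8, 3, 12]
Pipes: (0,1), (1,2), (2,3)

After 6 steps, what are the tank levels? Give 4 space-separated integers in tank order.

Answer: 8 10 8 9

Derivation:
Step 1: flows [0->1,1->2,3->2] -> levels [11 8 5 11]
Step 2: flows [0->1,1->2,3->2] -> levels [10 8 7 10]
Step 3: flows [0->1,1->2,3->2] -> levels [9 8 9 9]
Step 4: flows [0->1,2->1,2=3] -> levels [8 10 8 9]
Step 5: flows [1->0,1->2,3->2] -> levels [9 8 10 8]
Step 6: flows [0->1,2->1,2->3] -> levels [8 10 8 9]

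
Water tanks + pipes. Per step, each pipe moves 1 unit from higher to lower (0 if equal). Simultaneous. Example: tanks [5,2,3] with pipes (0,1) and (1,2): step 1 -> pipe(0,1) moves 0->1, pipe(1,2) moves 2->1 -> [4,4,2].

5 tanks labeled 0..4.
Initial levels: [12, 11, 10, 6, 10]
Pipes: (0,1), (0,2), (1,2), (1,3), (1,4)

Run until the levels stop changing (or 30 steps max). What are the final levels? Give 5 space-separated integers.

Answer: 10 11 10 8 10

Derivation:
Step 1: flows [0->1,0->2,1->2,1->3,1->4] -> levels [10 9 12 7 11]
Step 2: flows [0->1,2->0,2->1,1->3,4->1] -> levels [10 11 10 8 10]
Step 3: flows [1->0,0=2,1->2,1->3,1->4] -> levels [11 7 11 9 11]
Step 4: flows [0->1,0=2,2->1,3->1,4->1] -> levels [10 11 10 8 10]
  -> period-2 cycle: step 4 state = step 2 state; never stabilizes
  -> state at step 30: (30-2) mod 2 = 0, same as step 2 -> [10 11 10 8 10]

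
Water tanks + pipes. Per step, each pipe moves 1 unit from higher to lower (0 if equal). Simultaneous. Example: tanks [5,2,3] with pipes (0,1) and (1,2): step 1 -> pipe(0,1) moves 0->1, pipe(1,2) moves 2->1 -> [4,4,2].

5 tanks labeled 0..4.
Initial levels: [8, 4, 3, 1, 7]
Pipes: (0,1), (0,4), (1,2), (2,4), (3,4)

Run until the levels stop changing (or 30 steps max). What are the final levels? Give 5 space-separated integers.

Answer: 4 6 4 5 4

Derivation:
Step 1: flows [0->1,0->4,1->2,4->2,4->3] -> levels [6 4 5 2 6]
Step 2: flows [0->1,0=4,2->1,4->2,4->3] -> levels [5 6 5 3 4]
Step 3: flows [1->0,0->4,1->2,2->4,4->3] -> levels [5 4 5 4 5]
Step 4: flows [0->1,0=4,2->1,2=4,4->3] -> levels [4 6 4 5 4]
Step 5: flows [1->0,0=4,1->2,2=4,3->4] -> levels [5 4 5 4 5]
  -> period-2 cycle: step 5 state = step 3 state; never stabilizes
  -> state at step 30: (30-3) mod 2 = 1, same as step 4 -> [4 6 4 5 4]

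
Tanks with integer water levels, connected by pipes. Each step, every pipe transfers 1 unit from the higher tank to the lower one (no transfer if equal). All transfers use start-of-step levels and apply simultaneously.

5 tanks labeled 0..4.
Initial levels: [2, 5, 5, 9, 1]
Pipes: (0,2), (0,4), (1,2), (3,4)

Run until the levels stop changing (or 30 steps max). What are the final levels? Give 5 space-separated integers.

Step 1: flows [2->0,0->4,1=2,3->4] -> levels [2 5 4 8 3]
Step 2: flows [2->0,4->0,1->2,3->4] -> levels [4 4 4 7 3]
Step 3: flows [0=2,0->4,1=2,3->4] -> levels [3 4 4 6 5]
Step 4: flows [2->0,4->0,1=2,3->4] -> levels [5 4 3 5 5]
Step 5: flows [0->2,0=4,1->2,3=4] -> levels [4 3 5 5 5]
Step 6: flows [2->0,4->0,2->1,3=4] -> levels [6 4 3 5 4]
Step 7: flows [0->2,0->4,1->2,3->4] -> levels [4 3 5 4 6]
Step 8: flows [2->0,4->0,2->1,4->3] -> levels [6 4 3 5 4]
  -> period-2 cycle: step 8 state = step 6 state; never stabilizes
  -> state at step 30: (30-6) mod 2 = 0, same as step 6 -> [6 4 3 5 4]

Answer: 6 4 3 5 4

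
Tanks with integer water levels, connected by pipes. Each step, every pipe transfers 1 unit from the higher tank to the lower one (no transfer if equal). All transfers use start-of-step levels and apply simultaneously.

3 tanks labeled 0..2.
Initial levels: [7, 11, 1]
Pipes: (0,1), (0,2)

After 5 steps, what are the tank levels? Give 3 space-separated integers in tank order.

Answer: 6 7 6

Derivation:
Step 1: flows [1->0,0->2] -> levels [7 10 2]
Step 2: flows [1->0,0->2] -> levels [7 9 3]
Step 3: flows [1->0,0->2] -> levels [7 8 4]
Step 4: flows [1->0,0->2] -> levels [7 7 5]
Step 5: flows [0=1,0->2] -> levels [6 7 6]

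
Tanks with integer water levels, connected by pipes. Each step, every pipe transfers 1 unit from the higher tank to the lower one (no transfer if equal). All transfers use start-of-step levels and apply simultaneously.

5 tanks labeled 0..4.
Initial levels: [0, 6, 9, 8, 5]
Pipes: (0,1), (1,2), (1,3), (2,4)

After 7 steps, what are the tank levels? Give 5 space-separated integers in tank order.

Answer: 5 4 7 6 6

Derivation:
Step 1: flows [1->0,2->1,3->1,2->4] -> levels [1 7 7 7 6]
Step 2: flows [1->0,1=2,1=3,2->4] -> levels [2 6 6 7 7]
Step 3: flows [1->0,1=2,3->1,4->2] -> levels [3 6 7 6 6]
Step 4: flows [1->0,2->1,1=3,2->4] -> levels [4 6 5 6 7]
Step 5: flows [1->0,1->2,1=3,4->2] -> levels [5 4 7 6 6]
Step 6: flows [0->1,2->1,3->1,2->4] -> levels [4 7 5 5 7]
Step 7: flows [1->0,1->2,1->3,4->2] -> levels [5 4 7 6 6]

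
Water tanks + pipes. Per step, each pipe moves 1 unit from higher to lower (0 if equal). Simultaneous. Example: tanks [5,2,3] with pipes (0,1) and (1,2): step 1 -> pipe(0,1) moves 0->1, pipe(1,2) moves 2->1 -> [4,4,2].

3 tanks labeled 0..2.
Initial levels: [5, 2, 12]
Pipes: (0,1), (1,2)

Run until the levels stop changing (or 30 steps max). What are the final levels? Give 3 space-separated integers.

Answer: 6 7 6

Derivation:
Step 1: flows [0->1,2->1] -> levels [4 4 11]
Step 2: flows [0=1,2->1] -> levels [4 5 10]
Step 3: flows [1->0,2->1] -> levels [5 5 9]
Step 4: flows [0=1,2->1] -> levels [5 6 8]
Step 5: flows [1->0,2->1] -> levels [6 6 7]
Step 6: flows [0=1,2->1] -> levels [6 7 6]
Step 7: flows [1->0,1->2] -> levels [7 5 7]
Step 8: flows [0->1,2->1] -> levels [6 7 6]
  -> period-2 cycle: step 8 state = step 6 state; never stabilizes
  -> state at step 30: (30-6) mod 2 = 0, same as step 6 -> [6 7 6]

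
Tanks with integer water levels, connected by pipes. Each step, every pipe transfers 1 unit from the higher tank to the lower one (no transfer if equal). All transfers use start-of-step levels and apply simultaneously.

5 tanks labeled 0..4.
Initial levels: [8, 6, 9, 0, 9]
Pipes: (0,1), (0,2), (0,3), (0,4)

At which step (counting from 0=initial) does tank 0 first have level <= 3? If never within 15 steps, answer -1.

Answer: -1

Derivation:
Step 1: flows [0->1,2->0,0->3,4->0] -> levels [8 7 8 1 8]
Step 2: flows [0->1,0=2,0->3,0=4] -> levels [6 8 8 2 8]
Step 3: flows [1->0,2->0,0->3,4->0] -> levels [8 7 7 3 7]
Step 4: flows [0->1,0->2,0->3,0->4] -> levels [4 8 8 4 8]
Step 5: flows [1->0,2->0,0=3,4->0] -> levels [7 7 7 4 7]
Step 6: flows [0=1,0=2,0->3,0=4] -> levels [6 7 7 5 7]
Step 7: flows [1->0,2->0,0->3,4->0] -> levels [8 6 6 6 6]
Step 8: flows [0->1,0->2,0->3,0->4] -> levels [4 7 7 7 7]
Step 9: flows [1->0,2->0,3->0,4->0] -> levels [8 6 6 6 6]
  -> period-2 cycle (repeats step 7); tank 0 never drops to <=3
Tank 0 never reaches <=3 within 15 steps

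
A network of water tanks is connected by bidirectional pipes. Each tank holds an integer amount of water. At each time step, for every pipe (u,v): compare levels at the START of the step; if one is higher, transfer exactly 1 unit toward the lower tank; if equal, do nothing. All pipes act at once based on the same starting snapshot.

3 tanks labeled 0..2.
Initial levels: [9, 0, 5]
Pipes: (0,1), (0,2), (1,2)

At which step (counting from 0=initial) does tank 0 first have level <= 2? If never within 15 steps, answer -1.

Answer: -1

Derivation:
Step 1: flows [0->1,0->2,2->1] -> levels [7 2 5]
Step 2: flows [0->1,0->2,2->1] -> levels [5 4 5]
Step 3: flows [0->1,0=2,2->1] -> levels [4 6 4]
Step 4: flows [1->0,0=2,1->2] -> levels [5 4 5]
  -> period-2 cycle (repeats step 2); tank 0 never drops to <=2
Tank 0 never reaches <=2 within 15 steps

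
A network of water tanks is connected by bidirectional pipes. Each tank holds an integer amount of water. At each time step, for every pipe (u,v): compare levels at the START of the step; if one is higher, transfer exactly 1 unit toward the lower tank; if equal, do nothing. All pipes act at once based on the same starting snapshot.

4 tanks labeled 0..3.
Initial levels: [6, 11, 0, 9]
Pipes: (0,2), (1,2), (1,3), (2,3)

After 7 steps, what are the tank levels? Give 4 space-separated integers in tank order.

Answer: 6 6 8 6

Derivation:
Step 1: flows [0->2,1->2,1->3,3->2] -> levels [5 9 3 9]
Step 2: flows [0->2,1->2,1=3,3->2] -> levels [4 8 6 8]
Step 3: flows [2->0,1->2,1=3,3->2] -> levels [5 7 7 7]
Step 4: flows [2->0,1=2,1=3,2=3] -> levels [6 7 6 7]
Step 5: flows [0=2,1->2,1=3,3->2] -> levels [6 6 8 6]
Step 6: flows [2->0,2->1,1=3,2->3] -> levels [7 7 5 7]
Step 7: flows [0->2,1->2,1=3,3->2] -> levels [6 6 8 6]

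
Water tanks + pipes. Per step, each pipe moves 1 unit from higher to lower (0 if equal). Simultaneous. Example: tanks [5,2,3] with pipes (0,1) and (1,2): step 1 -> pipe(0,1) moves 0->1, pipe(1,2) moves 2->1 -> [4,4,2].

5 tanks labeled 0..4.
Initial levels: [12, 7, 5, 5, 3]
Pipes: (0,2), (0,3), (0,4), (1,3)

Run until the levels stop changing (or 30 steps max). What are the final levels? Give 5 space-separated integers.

Step 1: flows [0->2,0->3,0->4,1->3] -> levels [9 6 6 7 4]
Step 2: flows [0->2,0->3,0->4,3->1] -> levels [6 7 7 7 5]
Step 3: flows [2->0,3->0,0->4,1=3] -> levels [7 7 6 6 6]
Step 4: flows [0->2,0->3,0->4,1->3] -> levels [4 6 7 8 7]
Step 5: flows [2->0,3->0,4->0,3->1] -> levels [7 7 6 6 6]
  -> period-2 cycle: step 5 state = step 3 state; never stabilizes
  -> state at step 30: (30-3) mod 2 = 1, same as step 4 -> [4 6 7 8 7]

Answer: 4 6 7 8 7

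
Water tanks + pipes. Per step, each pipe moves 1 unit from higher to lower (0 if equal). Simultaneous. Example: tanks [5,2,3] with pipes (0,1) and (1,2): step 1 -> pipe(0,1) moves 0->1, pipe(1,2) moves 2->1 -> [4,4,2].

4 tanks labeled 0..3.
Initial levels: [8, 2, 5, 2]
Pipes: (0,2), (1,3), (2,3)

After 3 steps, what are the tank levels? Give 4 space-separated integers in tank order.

Answer: 5 3 5 4

Derivation:
Step 1: flows [0->2,1=3,2->3] -> levels [7 2 5 3]
Step 2: flows [0->2,3->1,2->3] -> levels [6 3 5 3]
Step 3: flows [0->2,1=3,2->3] -> levels [5 3 5 4]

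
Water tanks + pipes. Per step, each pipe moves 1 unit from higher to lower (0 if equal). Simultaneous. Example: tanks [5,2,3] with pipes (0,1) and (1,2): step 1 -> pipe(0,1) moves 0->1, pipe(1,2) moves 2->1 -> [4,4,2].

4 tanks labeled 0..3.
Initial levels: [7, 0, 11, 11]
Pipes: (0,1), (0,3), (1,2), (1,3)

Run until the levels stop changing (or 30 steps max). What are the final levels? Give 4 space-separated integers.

Step 1: flows [0->1,3->0,2->1,3->1] -> levels [7 3 10 9]
Step 2: flows [0->1,3->0,2->1,3->1] -> levels [7 6 9 7]
Step 3: flows [0->1,0=3,2->1,3->1] -> levels [6 9 8 6]
Step 4: flows [1->0,0=3,1->2,1->3] -> levels [7 6 9 7]
  -> period-2 cycle: step 4 state = step 2 state; never stabilizes
  -> state at step 30: (30-2) mod 2 = 0, same as step 2 -> [7 6 9 7]

Answer: 7 6 9 7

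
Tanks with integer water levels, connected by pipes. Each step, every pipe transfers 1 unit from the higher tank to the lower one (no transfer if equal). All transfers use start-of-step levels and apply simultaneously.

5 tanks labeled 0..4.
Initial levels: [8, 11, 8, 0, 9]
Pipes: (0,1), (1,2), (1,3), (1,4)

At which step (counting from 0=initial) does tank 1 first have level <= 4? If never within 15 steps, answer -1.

Answer: -1

Derivation:
Step 1: flows [1->0,1->2,1->3,1->4] -> levels [9 7 9 1 10]
Step 2: flows [0->1,2->1,1->3,4->1] -> levels [8 9 8 2 9]
Step 3: flows [1->0,1->2,1->3,1=4] -> levels [9 6 9 3 9]
Step 4: flows [0->1,2->1,1->3,4->1] -> levels [8 8 8 4 8]
Step 5: flows [0=1,1=2,1->3,1=4] -> levels [8 7 8 5 8]
Step 6: flows [0->1,2->1,1->3,4->1] -> levels [7 9 7 6 7]
Step 7: flows [1->0,1->2,1->3,1->4] -> levels [8 5 8 7 8]
Step 8: flows [0->1,2->1,3->1,4->1] -> levels [7 9 7 6 7]
  -> period-2 cycle (repeats step 6); tank 1 never drops to <=4
Tank 1 never reaches <=4 within 15 steps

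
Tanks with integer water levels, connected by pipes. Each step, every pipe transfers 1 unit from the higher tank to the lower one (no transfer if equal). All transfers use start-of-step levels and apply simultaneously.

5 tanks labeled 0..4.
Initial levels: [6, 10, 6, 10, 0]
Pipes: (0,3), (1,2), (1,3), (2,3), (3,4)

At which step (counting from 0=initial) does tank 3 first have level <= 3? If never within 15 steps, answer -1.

Step 1: flows [3->0,1->2,1=3,3->2,3->4] -> levels [7 9 8 7 1]
Step 2: flows [0=3,1->2,1->3,2->3,3->4] -> levels [7 7 8 8 2]
Step 3: flows [3->0,2->1,3->1,2=3,3->4] -> levels [8 9 7 5 3]
Step 4: flows [0->3,1->2,1->3,2->3,3->4] -> levels [7 7 7 7 4]
Step 5: flows [0=3,1=2,1=3,2=3,3->4] -> levels [7 7 7 6 5]
Step 6: flows [0->3,1=2,1->3,2->3,3->4] -> levels [6 6 6 8 6]
Step 7: flows [3->0,1=2,3->1,3->2,3->4] -> levels [7 7 7 4 7]
Step 8: flows [0->3,1=2,1->3,2->3,4->3] -> levels [6 6 6 8 6]
  -> period-2 cycle (repeats step 6); tank 3 never drops to <=3
Tank 3 never reaches <=3 within 15 steps

Answer: -1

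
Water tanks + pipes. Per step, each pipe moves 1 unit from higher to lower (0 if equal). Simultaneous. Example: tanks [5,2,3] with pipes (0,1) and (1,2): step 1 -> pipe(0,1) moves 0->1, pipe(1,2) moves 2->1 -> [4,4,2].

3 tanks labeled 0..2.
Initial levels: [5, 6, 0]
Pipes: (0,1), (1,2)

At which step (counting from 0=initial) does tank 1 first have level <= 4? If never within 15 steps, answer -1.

Step 1: flows [1->0,1->2] -> levels [6 4 1]
Tank 1 first reaches <=4 at step 1

Answer: 1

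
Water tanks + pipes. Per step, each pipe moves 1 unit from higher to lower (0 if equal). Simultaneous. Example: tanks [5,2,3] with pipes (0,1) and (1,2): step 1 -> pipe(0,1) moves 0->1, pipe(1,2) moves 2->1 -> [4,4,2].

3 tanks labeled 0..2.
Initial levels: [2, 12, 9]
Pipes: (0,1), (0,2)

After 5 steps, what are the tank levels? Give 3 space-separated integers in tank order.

Step 1: flows [1->0,2->0] -> levels [4 11 8]
Step 2: flows [1->0,2->0] -> levels [6 10 7]
Step 3: flows [1->0,2->0] -> levels [8 9 6]
Step 4: flows [1->0,0->2] -> levels [8 8 7]
Step 5: flows [0=1,0->2] -> levels [7 8 8]

Answer: 7 8 8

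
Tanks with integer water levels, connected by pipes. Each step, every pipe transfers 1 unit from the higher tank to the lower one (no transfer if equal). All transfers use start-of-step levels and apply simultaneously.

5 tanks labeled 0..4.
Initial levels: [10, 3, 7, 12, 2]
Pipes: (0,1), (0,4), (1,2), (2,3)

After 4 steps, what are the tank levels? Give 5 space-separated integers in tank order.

Step 1: flows [0->1,0->4,2->1,3->2] -> levels [8 5 7 11 3]
Step 2: flows [0->1,0->4,2->1,3->2] -> levels [6 7 7 10 4]
Step 3: flows [1->0,0->4,1=2,3->2] -> levels [6 6 8 9 5]
Step 4: flows [0=1,0->4,2->1,3->2] -> levels [5 7 8 8 6]

Answer: 5 7 8 8 6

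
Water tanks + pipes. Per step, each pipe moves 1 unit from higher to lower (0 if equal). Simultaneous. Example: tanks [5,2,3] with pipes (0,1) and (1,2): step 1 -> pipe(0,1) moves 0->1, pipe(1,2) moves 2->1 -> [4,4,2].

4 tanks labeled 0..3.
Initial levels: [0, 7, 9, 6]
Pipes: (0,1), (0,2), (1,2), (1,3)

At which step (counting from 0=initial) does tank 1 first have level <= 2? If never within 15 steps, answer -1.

Answer: -1

Derivation:
Step 1: flows [1->0,2->0,2->1,1->3] -> levels [2 6 7 7]
Step 2: flows [1->0,2->0,2->1,3->1] -> levels [4 7 5 6]
Step 3: flows [1->0,2->0,1->2,1->3] -> levels [6 4 5 7]
Step 4: flows [0->1,0->2,2->1,3->1] -> levels [4 7 5 6]
  -> period-2 cycle (repeats step 2); tank 1 never drops to <=2
Tank 1 never reaches <=2 within 15 steps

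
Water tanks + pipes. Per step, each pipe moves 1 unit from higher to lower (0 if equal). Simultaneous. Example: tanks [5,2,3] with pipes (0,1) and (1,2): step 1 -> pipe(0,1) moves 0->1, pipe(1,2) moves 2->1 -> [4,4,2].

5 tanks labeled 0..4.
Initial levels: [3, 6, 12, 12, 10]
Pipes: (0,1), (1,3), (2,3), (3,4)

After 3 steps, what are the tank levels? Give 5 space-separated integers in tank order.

Step 1: flows [1->0,3->1,2=3,3->4] -> levels [4 6 12 10 11]
Step 2: flows [1->0,3->1,2->3,4->3] -> levels [5 6 11 11 10]
Step 3: flows [1->0,3->1,2=3,3->4] -> levels [6 6 11 9 11]

Answer: 6 6 11 9 11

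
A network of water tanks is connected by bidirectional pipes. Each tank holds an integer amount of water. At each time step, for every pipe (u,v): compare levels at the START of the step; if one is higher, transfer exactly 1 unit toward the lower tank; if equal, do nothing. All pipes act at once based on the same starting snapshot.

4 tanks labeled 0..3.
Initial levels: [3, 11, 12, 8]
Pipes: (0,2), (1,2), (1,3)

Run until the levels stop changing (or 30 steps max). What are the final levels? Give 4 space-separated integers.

Step 1: flows [2->0,2->1,1->3] -> levels [4 11 10 9]
Step 2: flows [2->0,1->2,1->3] -> levels [5 9 10 10]
Step 3: flows [2->0,2->1,3->1] -> levels [6 11 8 9]
Step 4: flows [2->0,1->2,1->3] -> levels [7 9 8 10]
Step 5: flows [2->0,1->2,3->1] -> levels [8 9 8 9]
Step 6: flows [0=2,1->2,1=3] -> levels [8 8 9 9]
Step 7: flows [2->0,2->1,3->1] -> levels [9 10 7 8]
Step 8: flows [0->2,1->2,1->3] -> levels [8 8 9 9]
  -> period-2 cycle: step 8 state = step 6 state; never stabilizes
  -> state at step 30: (30-6) mod 2 = 0, same as step 6 -> [8 8 9 9]

Answer: 8 8 9 9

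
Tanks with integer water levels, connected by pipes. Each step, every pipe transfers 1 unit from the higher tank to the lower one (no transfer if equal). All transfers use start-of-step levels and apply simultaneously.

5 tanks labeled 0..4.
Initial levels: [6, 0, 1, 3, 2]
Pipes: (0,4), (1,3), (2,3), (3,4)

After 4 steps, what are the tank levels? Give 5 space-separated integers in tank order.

Answer: 3 2 2 2 3

Derivation:
Step 1: flows [0->4,3->1,3->2,3->4] -> levels [5 1 2 0 4]
Step 2: flows [0->4,1->3,2->3,4->3] -> levels [4 0 1 3 4]
Step 3: flows [0=4,3->1,3->2,4->3] -> levels [4 1 2 2 3]
Step 4: flows [0->4,3->1,2=3,4->3] -> levels [3 2 2 2 3]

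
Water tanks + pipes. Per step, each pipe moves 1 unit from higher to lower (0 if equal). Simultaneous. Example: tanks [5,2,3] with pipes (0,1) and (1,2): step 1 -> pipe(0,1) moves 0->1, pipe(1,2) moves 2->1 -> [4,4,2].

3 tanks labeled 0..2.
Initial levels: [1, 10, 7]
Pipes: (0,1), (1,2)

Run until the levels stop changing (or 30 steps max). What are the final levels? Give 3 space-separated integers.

Answer: 6 6 6

Derivation:
Step 1: flows [1->0,1->2] -> levels [2 8 8]
Step 2: flows [1->0,1=2] -> levels [3 7 8]
Step 3: flows [1->0,2->1] -> levels [4 7 7]
Step 4: flows [1->0,1=2] -> levels [5 6 7]
Step 5: flows [1->0,2->1] -> levels [6 6 6]
Step 6: flows [0=1,1=2] -> levels [6 6 6]
  -> stable (no change)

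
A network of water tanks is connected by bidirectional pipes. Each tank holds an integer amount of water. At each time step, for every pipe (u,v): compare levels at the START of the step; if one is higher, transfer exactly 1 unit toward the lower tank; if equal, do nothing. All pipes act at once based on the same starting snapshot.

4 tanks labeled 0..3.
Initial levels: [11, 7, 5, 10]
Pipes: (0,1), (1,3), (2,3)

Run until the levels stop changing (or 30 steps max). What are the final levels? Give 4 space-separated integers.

Answer: 8 9 9 7

Derivation:
Step 1: flows [0->1,3->1,3->2] -> levels [10 9 6 8]
Step 2: flows [0->1,1->3,3->2] -> levels [9 9 7 8]
Step 3: flows [0=1,1->3,3->2] -> levels [9 8 8 8]
Step 4: flows [0->1,1=3,2=3] -> levels [8 9 8 8]
Step 5: flows [1->0,1->3,2=3] -> levels [9 7 8 9]
Step 6: flows [0->1,3->1,3->2] -> levels [8 9 9 7]
Step 7: flows [1->0,1->3,2->3] -> levels [9 7 8 9]
  -> period-2 cycle: step 7 state = step 5 state; never stabilizes
  -> state at step 30: (30-5) mod 2 = 1, same as step 6 -> [8 9 9 7]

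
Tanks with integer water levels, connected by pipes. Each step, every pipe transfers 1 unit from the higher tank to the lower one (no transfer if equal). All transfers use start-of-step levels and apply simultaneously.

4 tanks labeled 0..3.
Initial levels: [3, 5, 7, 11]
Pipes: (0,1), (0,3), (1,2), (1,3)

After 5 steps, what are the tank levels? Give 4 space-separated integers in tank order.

Answer: 6 8 6 6

Derivation:
Step 1: flows [1->0,3->0,2->1,3->1] -> levels [5 6 6 9]
Step 2: flows [1->0,3->0,1=2,3->1] -> levels [7 6 6 7]
Step 3: flows [0->1,0=3,1=2,3->1] -> levels [6 8 6 6]
Step 4: flows [1->0,0=3,1->2,1->3] -> levels [7 5 7 7]
Step 5: flows [0->1,0=3,2->1,3->1] -> levels [6 8 6 6]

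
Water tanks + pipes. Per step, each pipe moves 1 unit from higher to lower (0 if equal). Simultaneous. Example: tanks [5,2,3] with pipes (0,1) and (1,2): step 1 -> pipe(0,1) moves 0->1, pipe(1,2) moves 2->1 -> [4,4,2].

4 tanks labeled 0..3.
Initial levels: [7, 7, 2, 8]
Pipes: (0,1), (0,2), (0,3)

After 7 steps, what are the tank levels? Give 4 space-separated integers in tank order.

Answer: 7 6 5 6

Derivation:
Step 1: flows [0=1,0->2,3->0] -> levels [7 7 3 7]
Step 2: flows [0=1,0->2,0=3] -> levels [6 7 4 7]
Step 3: flows [1->0,0->2,3->0] -> levels [7 6 5 6]
Step 4: flows [0->1,0->2,0->3] -> levels [4 7 6 7]
Step 5: flows [1->0,2->0,3->0] -> levels [7 6 5 6]
  -> period-2 cycle: step 5 state = step 3 state
  -> state at step 7: (7-3) mod 2 = 0, same as step 3 -> [7 6 5 6]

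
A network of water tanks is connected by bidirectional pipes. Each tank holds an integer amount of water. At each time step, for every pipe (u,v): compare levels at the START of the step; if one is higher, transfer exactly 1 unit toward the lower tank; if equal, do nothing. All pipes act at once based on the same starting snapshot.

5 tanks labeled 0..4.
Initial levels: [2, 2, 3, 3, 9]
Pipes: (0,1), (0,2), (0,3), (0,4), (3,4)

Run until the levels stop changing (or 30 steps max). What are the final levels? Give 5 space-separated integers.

Answer: 1 4 4 5 5

Derivation:
Step 1: flows [0=1,2->0,3->0,4->0,4->3] -> levels [5 2 2 3 7]
Step 2: flows [0->1,0->2,0->3,4->0,4->3] -> levels [3 3 3 5 5]
Step 3: flows [0=1,0=2,3->0,4->0,3=4] -> levels [5 3 3 4 4]
Step 4: flows [0->1,0->2,0->3,0->4,3=4] -> levels [1 4 4 5 5]
Step 5: flows [1->0,2->0,3->0,4->0,3=4] -> levels [5 3 3 4 4]
  -> period-2 cycle: step 5 state = step 3 state; never stabilizes
  -> state at step 30: (30-3) mod 2 = 1, same as step 4 -> [1 4 4 5 5]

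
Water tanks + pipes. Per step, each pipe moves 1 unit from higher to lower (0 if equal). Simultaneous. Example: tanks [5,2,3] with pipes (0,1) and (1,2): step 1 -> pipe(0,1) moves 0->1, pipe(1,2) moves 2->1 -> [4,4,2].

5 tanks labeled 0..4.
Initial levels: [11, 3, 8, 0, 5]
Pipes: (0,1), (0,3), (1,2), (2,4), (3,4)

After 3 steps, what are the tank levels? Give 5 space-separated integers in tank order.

Answer: 6 6 6 6 3

Derivation:
Step 1: flows [0->1,0->3,2->1,2->4,4->3] -> levels [9 5 6 2 5]
Step 2: flows [0->1,0->3,2->1,2->4,4->3] -> levels [7 7 4 4 5]
Step 3: flows [0=1,0->3,1->2,4->2,4->3] -> levels [6 6 6 6 3]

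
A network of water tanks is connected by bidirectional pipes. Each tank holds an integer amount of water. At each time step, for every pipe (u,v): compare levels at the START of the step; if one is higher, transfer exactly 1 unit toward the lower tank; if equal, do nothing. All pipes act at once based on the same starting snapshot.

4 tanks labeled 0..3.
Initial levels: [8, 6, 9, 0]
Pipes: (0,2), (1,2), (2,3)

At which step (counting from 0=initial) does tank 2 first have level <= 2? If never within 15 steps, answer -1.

Answer: -1

Derivation:
Step 1: flows [2->0,2->1,2->3] -> levels [9 7 6 1]
Step 2: flows [0->2,1->2,2->3] -> levels [8 6 7 2]
Step 3: flows [0->2,2->1,2->3] -> levels [7 7 6 3]
Step 4: flows [0->2,1->2,2->3] -> levels [6 6 7 4]
Step 5: flows [2->0,2->1,2->3] -> levels [7 7 4 5]
Step 6: flows [0->2,1->2,3->2] -> levels [6 6 7 4]
  -> period-2 cycle (repeats step 4); tank 2 never drops to <=2
Tank 2 never reaches <=2 within 15 steps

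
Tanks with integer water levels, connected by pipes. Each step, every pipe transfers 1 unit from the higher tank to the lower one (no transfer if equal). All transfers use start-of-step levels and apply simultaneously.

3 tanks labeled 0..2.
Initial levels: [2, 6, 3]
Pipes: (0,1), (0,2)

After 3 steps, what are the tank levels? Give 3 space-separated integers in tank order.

Answer: 3 4 4

Derivation:
Step 1: flows [1->0,2->0] -> levels [4 5 2]
Step 2: flows [1->0,0->2] -> levels [4 4 3]
Step 3: flows [0=1,0->2] -> levels [3 4 4]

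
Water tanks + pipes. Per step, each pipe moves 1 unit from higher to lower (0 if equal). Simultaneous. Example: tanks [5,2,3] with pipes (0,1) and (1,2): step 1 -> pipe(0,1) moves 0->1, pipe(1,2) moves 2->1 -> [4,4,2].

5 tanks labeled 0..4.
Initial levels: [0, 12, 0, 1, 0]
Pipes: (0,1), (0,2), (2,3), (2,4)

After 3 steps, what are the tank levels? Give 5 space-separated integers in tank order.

Answer: 2 9 2 0 0

Derivation:
Step 1: flows [1->0,0=2,3->2,2=4] -> levels [1 11 1 0 0]
Step 2: flows [1->0,0=2,2->3,2->4] -> levels [2 10 -1 1 1]
Step 3: flows [1->0,0->2,3->2,4->2] -> levels [2 9 2 0 0]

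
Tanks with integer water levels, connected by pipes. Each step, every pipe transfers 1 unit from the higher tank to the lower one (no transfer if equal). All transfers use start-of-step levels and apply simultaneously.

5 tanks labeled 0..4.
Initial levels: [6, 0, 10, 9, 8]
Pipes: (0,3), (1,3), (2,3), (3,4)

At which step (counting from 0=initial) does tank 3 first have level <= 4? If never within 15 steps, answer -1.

Step 1: flows [3->0,3->1,2->3,3->4] -> levels [7 1 9 7 9]
Step 2: flows [0=3,3->1,2->3,4->3] -> levels [7 2 8 8 8]
Step 3: flows [3->0,3->1,2=3,3=4] -> levels [8 3 8 6 8]
Step 4: flows [0->3,3->1,2->3,4->3] -> levels [7 4 7 8 7]
Step 5: flows [3->0,3->1,3->2,3->4] -> levels [8 5 8 4 8]
Tank 3 first reaches <=4 at step 5

Answer: 5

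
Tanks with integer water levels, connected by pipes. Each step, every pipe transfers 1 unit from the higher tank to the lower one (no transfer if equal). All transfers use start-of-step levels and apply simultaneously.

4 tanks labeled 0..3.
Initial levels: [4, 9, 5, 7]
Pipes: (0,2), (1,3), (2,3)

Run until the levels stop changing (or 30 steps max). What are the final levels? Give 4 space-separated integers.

Answer: 7 6 5 7

Derivation:
Step 1: flows [2->0,1->3,3->2] -> levels [5 8 5 7]
Step 2: flows [0=2,1->3,3->2] -> levels [5 7 6 7]
Step 3: flows [2->0,1=3,3->2] -> levels [6 7 6 6]
Step 4: flows [0=2,1->3,2=3] -> levels [6 6 6 7]
Step 5: flows [0=2,3->1,3->2] -> levels [6 7 7 5]
Step 6: flows [2->0,1->3,2->3] -> levels [7 6 5 7]
Step 7: flows [0->2,3->1,3->2] -> levels [6 7 7 5]
  -> period-2 cycle: step 7 state = step 5 state; never stabilizes
  -> state at step 30: (30-5) mod 2 = 1, same as step 6 -> [7 6 5 7]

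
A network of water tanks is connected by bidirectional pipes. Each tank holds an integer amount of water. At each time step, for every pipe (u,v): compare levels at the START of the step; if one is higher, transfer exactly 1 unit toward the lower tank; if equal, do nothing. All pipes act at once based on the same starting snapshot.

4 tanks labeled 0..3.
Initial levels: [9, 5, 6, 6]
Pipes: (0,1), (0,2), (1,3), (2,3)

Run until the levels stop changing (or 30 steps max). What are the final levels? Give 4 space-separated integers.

Answer: 7 6 6 7

Derivation:
Step 1: flows [0->1,0->2,3->1,2=3] -> levels [7 7 7 5]
Step 2: flows [0=1,0=2,1->3,2->3] -> levels [7 6 6 7]
Step 3: flows [0->1,0->2,3->1,3->2] -> levels [5 8 8 5]
Step 4: flows [1->0,2->0,1->3,2->3] -> levels [7 6 6 7]
  -> period-2 cycle: step 4 state = step 2 state; never stabilizes
  -> state at step 30: (30-2) mod 2 = 0, same as step 2 -> [7 6 6 7]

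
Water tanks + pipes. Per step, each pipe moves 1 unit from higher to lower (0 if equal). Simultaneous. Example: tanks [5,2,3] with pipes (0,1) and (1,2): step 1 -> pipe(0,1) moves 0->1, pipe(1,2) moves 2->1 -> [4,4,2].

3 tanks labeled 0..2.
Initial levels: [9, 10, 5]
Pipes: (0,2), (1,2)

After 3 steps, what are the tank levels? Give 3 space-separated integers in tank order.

Step 1: flows [0->2,1->2] -> levels [8 9 7]
Step 2: flows [0->2,1->2] -> levels [7 8 9]
Step 3: flows [2->0,2->1] -> levels [8 9 7]

Answer: 8 9 7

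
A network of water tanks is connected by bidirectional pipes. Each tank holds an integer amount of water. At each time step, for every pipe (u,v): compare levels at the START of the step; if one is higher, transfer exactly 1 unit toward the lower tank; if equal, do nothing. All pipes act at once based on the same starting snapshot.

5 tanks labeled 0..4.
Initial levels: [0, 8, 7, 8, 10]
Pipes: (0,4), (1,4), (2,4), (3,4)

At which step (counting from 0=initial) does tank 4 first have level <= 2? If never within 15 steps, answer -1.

Step 1: flows [4->0,4->1,4->2,4->3] -> levels [1 9 8 9 6]
Step 2: flows [4->0,1->4,2->4,3->4] -> levels [2 8 7 8 8]
Step 3: flows [4->0,1=4,4->2,3=4] -> levels [3 8 8 8 6]
Step 4: flows [4->0,1->4,2->4,3->4] -> levels [4 7 7 7 8]
Step 5: flows [4->0,4->1,4->2,4->3] -> levels [5 8 8 8 4]
Step 6: flows [0->4,1->4,2->4,3->4] -> levels [4 7 7 7 8]
  -> period-2 cycle (repeats step 4); tank 4 never drops to <=2
Tank 4 never reaches <=2 within 15 steps

Answer: -1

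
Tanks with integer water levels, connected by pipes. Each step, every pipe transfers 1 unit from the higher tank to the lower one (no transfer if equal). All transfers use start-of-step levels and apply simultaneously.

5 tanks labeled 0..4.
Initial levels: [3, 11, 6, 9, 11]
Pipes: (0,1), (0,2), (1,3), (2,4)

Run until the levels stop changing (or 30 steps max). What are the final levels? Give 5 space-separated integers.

Answer: 9 7 7 9 8

Derivation:
Step 1: flows [1->0,2->0,1->3,4->2] -> levels [5 9 6 10 10]
Step 2: flows [1->0,2->0,3->1,4->2] -> levels [7 9 6 9 9]
Step 3: flows [1->0,0->2,1=3,4->2] -> levels [7 8 8 9 8]
Step 4: flows [1->0,2->0,3->1,2=4] -> levels [9 8 7 8 8]
Step 5: flows [0->1,0->2,1=3,4->2] -> levels [7 9 9 8 7]
Step 6: flows [1->0,2->0,1->3,2->4] -> levels [9 7 7 9 8]
Step 7: flows [0->1,0->2,3->1,4->2] -> levels [7 9 9 8 7]
  -> period-2 cycle: step 7 state = step 5 state; never stabilizes
  -> state at step 30: (30-5) mod 2 = 1, same as step 6 -> [9 7 7 9 8]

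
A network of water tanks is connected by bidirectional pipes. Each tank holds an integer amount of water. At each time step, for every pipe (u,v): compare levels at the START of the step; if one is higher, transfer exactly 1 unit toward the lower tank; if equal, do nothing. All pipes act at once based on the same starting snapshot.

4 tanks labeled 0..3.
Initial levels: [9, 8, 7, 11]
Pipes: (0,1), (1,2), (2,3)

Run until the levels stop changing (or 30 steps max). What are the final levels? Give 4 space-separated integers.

Answer: 8 10 8 9

Derivation:
Step 1: flows [0->1,1->2,3->2] -> levels [8 8 9 10]
Step 2: flows [0=1,2->1,3->2] -> levels [8 9 9 9]
Step 3: flows [1->0,1=2,2=3] -> levels [9 8 9 9]
Step 4: flows [0->1,2->1,2=3] -> levels [8 10 8 9]
Step 5: flows [1->0,1->2,3->2] -> levels [9 8 10 8]
Step 6: flows [0->1,2->1,2->3] -> levels [8 10 8 9]
  -> period-2 cycle: step 6 state = step 4 state; never stabilizes
  -> state at step 30: (30-4) mod 2 = 0, same as step 4 -> [8 10 8 9]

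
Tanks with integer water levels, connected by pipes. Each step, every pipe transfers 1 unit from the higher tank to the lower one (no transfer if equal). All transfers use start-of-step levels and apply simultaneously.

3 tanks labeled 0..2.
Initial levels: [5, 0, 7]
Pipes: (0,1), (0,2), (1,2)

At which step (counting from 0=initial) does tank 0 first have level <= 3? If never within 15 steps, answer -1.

Answer: -1

Derivation:
Step 1: flows [0->1,2->0,2->1] -> levels [5 2 5]
Step 2: flows [0->1,0=2,2->1] -> levels [4 4 4]
Step 3: flows [0=1,0=2,1=2] -> levels [4 4 4]
  -> stable; tank 0 stays at 4 > 3
Tank 0 never reaches <=3 within 15 steps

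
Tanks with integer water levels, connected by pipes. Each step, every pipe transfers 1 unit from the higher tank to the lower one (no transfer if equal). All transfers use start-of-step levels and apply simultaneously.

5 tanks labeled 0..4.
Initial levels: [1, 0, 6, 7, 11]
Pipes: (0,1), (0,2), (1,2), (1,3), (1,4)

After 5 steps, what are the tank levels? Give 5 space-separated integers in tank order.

Step 1: flows [0->1,2->0,2->1,3->1,4->1] -> levels [1 4 4 6 10]
Step 2: flows [1->0,2->0,1=2,3->1,4->1] -> levels [3 5 3 5 9]
Step 3: flows [1->0,0=2,1->2,1=3,4->1] -> levels [4 4 4 5 8]
Step 4: flows [0=1,0=2,1=2,3->1,4->1] -> levels [4 6 4 4 7]
Step 5: flows [1->0,0=2,1->2,1->3,4->1] -> levels [5 4 5 5 6]

Answer: 5 4 5 5 6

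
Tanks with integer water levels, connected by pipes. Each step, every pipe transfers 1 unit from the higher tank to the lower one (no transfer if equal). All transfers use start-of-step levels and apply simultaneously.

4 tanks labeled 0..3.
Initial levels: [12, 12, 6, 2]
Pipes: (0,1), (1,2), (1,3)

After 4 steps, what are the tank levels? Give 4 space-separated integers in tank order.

Step 1: flows [0=1,1->2,1->3] -> levels [12 10 7 3]
Step 2: flows [0->1,1->2,1->3] -> levels [11 9 8 4]
Step 3: flows [0->1,1->2,1->3] -> levels [10 8 9 5]
Step 4: flows [0->1,2->1,1->3] -> levels [9 9 8 6]

Answer: 9 9 8 6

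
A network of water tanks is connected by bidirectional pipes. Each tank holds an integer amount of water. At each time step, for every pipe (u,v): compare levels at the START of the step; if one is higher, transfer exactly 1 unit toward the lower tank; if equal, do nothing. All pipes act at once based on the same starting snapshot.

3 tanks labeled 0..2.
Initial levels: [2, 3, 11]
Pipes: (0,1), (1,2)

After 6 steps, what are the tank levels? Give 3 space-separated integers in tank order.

Step 1: flows [1->0,2->1] -> levels [3 3 10]
Step 2: flows [0=1,2->1] -> levels [3 4 9]
Step 3: flows [1->0,2->1] -> levels [4 4 8]
Step 4: flows [0=1,2->1] -> levels [4 5 7]
Step 5: flows [1->0,2->1] -> levels [5 5 6]
Step 6: flows [0=1,2->1] -> levels [5 6 5]

Answer: 5 6 5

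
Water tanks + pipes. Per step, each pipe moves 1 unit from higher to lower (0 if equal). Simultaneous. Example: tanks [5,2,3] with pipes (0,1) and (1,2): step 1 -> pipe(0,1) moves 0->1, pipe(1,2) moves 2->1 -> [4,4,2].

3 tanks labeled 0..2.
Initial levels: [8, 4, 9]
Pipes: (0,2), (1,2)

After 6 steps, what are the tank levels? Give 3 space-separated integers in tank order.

Step 1: flows [2->0,2->1] -> levels [9 5 7]
Step 2: flows [0->2,2->1] -> levels [8 6 7]
Step 3: flows [0->2,2->1] -> levels [7 7 7]
Step 4: flows [0=2,1=2] -> levels [7 7 7]
  -> stable; steps 5..6 unchanged -> [7 7 7]

Answer: 7 7 7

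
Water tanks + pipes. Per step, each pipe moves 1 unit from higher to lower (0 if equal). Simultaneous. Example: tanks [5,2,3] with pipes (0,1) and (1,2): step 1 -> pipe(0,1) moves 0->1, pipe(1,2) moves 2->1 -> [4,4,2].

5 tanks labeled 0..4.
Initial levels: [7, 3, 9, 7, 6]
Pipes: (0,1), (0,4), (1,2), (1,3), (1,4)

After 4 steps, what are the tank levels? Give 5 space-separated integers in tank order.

Step 1: flows [0->1,0->4,2->1,3->1,4->1] -> levels [5 7 8 6 6]
Step 2: flows [1->0,4->0,2->1,1->3,1->4] -> levels [7 5 7 7 6]
Step 3: flows [0->1,0->4,2->1,3->1,4->1] -> levels [5 9 6 6 6]
Step 4: flows [1->0,4->0,1->2,1->3,1->4] -> levels [7 5 7 7 6]

Answer: 7 5 7 7 6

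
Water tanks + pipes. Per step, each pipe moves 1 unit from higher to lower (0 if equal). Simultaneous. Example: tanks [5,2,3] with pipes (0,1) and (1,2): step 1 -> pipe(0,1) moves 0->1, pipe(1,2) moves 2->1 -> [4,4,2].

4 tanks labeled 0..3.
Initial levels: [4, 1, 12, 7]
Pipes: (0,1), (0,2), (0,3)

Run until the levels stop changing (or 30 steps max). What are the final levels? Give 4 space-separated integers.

Step 1: flows [0->1,2->0,3->0] -> levels [5 2 11 6]
Step 2: flows [0->1,2->0,3->0] -> levels [6 3 10 5]
Step 3: flows [0->1,2->0,0->3] -> levels [5 4 9 6]
Step 4: flows [0->1,2->0,3->0] -> levels [6 5 8 5]
Step 5: flows [0->1,2->0,0->3] -> levels [5 6 7 6]
Step 6: flows [1->0,2->0,3->0] -> levels [8 5 6 5]
Step 7: flows [0->1,0->2,0->3] -> levels [5 6 7 6]
  -> period-2 cycle: step 7 state = step 5 state; never stabilizes
  -> state at step 30: (30-5) mod 2 = 1, same as step 6 -> [8 5 6 5]

Answer: 8 5 6 5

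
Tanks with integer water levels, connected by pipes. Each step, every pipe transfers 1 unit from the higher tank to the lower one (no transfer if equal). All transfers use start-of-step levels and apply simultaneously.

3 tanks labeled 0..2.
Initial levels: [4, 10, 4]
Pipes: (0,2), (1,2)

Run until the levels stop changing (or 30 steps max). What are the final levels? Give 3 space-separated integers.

Step 1: flows [0=2,1->2] -> levels [4 9 5]
Step 2: flows [2->0,1->2] -> levels [5 8 5]
Step 3: flows [0=2,1->2] -> levels [5 7 6]
Step 4: flows [2->0,1->2] -> levels [6 6 6]
Step 5: flows [0=2,1=2] -> levels [6 6 6]
  -> stable (no change)

Answer: 6 6 6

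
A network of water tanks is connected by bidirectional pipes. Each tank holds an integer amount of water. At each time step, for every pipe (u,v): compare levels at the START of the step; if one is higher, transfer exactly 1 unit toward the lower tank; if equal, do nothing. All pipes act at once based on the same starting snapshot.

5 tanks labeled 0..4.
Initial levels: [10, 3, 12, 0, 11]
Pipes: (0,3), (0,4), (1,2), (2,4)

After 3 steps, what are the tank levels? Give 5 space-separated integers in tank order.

Answer: 8 6 8 3 11

Derivation:
Step 1: flows [0->3,4->0,2->1,2->4] -> levels [10 4 10 1 11]
Step 2: flows [0->3,4->0,2->1,4->2] -> levels [10 5 10 2 9]
Step 3: flows [0->3,0->4,2->1,2->4] -> levels [8 6 8 3 11]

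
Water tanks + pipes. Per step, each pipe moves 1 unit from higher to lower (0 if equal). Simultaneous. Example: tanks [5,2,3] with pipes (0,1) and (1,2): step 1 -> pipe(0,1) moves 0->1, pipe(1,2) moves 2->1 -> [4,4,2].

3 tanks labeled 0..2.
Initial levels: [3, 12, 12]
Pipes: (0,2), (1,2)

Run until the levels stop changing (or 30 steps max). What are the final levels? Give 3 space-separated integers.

Step 1: flows [2->0,1=2] -> levels [4 12 11]
Step 2: flows [2->0,1->2] -> levels [5 11 11]
Step 3: flows [2->0,1=2] -> levels [6 11 10]
Step 4: flows [2->0,1->2] -> levels [7 10 10]
Step 5: flows [2->0,1=2] -> levels [8 10 9]
Step 6: flows [2->0,1->2] -> levels [9 9 9]
Step 7: flows [0=2,1=2] -> levels [9 9 9]
  -> stable (no change)

Answer: 9 9 9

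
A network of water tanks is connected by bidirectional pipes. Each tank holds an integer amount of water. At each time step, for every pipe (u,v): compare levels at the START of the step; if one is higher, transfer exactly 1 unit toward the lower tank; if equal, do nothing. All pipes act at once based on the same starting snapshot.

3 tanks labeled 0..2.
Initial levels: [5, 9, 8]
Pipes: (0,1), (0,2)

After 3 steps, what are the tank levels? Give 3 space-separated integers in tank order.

Answer: 6 8 8

Derivation:
Step 1: flows [1->0,2->0] -> levels [7 8 7]
Step 2: flows [1->0,0=2] -> levels [8 7 7]
Step 3: flows [0->1,0->2] -> levels [6 8 8]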